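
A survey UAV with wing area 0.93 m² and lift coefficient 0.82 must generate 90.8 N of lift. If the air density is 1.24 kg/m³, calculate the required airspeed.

v = 13.9 m/s

L = ½ρv²S·CL ⇒ v = √(2L/(ρ·S·CL))
v = √(2 × 90.8 / (1.24 × 0.93 × 0.82)) = √192 = 13.9 m/s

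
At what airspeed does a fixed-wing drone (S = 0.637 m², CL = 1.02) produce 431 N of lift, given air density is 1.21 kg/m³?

L = ½ρv²S·CL ⇒ v = √(2L/(ρ·S·CL))
v = √(2 × 431 / (1.21 × 0.637 × 1.02)) = √1096 = 33.1 m/s

v = 33.1 m/s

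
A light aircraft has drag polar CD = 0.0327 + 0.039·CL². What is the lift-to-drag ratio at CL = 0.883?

L/D = 14

CD = 0.0327 + 0.039 × 0.883² = 0.06311
L/D = CL/CD = 0.883 / 0.06311 = 14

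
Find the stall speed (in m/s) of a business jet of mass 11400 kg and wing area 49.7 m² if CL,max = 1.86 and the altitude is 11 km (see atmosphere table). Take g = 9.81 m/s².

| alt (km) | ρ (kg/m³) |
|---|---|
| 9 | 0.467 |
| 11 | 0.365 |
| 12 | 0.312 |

At 11 km, from the table: ρ = 0.365 kg/m³.
Weight W = mg = 11400 × 9.81 = 1.118×10^5 N.
From L = ½ρV²S·CL,max = W: V_stall = √(2W/(ρSCL,max)) = √(2·1.118×10^5/(0.365·49.7·1.86))
V_stall = √6629 = 81.4 m/s

V_stall = 81.4 m/s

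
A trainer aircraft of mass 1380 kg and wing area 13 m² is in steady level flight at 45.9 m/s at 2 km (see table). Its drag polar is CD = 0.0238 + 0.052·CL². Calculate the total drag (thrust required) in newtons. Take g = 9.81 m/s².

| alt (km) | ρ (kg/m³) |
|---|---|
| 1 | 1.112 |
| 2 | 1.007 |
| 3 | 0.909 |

At 2 km, from the table: ρ = 1.007 kg/m³.
Level flight ⇒ L = W = m·g = 1380 × 9.81 = 13538 N.
Dynamic pressure q = 0.5 × 1.007 × 45.9² = 1061 Pa.
Required CL = L/(qS) = 13538/(1061·13) = 0.9817.
CD = 0.0238 + 0.052 × 0.9817² = 0.07391.
D = q·S·CD = 1061 × 13 × 0.07391 = 1019 N

D = 1020 N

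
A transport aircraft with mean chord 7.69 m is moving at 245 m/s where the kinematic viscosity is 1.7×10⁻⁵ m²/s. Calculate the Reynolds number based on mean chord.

Re = v·c/ν = 245 × 7.69 / (1.7×10⁻⁵) = 1.11×10^8

Re = 1.11×10^8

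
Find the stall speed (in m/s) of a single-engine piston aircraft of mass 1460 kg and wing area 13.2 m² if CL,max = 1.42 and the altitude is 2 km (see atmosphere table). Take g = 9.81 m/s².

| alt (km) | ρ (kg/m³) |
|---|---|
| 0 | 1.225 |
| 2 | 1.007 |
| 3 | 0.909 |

At 2 km, from the table: ρ = 1.007 kg/m³.
Weight W = mg = 1460 × 9.81 = 14320 N.
V_stall = √(2W/(ρ·S·CL,max)) = √(2 × 14320 / (1.007 × 13.2 × 1.42))
V_stall = √1518 = 39 m/s

V_stall = 39 m/s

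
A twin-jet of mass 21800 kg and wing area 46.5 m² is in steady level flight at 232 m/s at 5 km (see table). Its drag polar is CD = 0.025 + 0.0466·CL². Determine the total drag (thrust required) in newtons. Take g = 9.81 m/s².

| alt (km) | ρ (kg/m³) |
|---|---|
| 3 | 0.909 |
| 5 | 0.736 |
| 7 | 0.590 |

At 5 km, from the table: ρ = 0.736 kg/m³.
Level flight ⇒ L = W = m·g = 21800 × 9.81 = 2.1386×10^5 N.
q = ½ρv² = ½ × 0.736 × 232² = 19810 Pa.
CL = W/(q·S) = 2.1386×10^5 / (19810 × 46.5) = 0.2322.
CD = 0.025 + 0.0466 × 0.2322² = 0.02751.
D = q·S·CD = 19810 × 46.5 × 0.02751 = 25340 N

D = 25300 N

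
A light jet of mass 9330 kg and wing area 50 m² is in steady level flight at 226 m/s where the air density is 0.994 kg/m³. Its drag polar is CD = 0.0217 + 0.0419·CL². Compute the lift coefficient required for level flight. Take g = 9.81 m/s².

Weight W = mg = 9330 × 9.81 = 91527 N; in level flight L = W.
q = ½ρv² = ½ × 0.994 × 226² = 25380 Pa.
CL = 2W/(ρv²S) = 2×91527/(0.994×226²×50) = 0.07211.

CL = 0.0721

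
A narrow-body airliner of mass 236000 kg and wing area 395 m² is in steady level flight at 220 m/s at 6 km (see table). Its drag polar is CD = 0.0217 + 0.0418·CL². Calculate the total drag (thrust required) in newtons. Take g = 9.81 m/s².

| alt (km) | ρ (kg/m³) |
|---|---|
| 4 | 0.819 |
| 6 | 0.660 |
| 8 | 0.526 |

At 6 km, from the table: ρ = 0.660 kg/m³.
Weight W = mg = 236000 × 9.81 = 2.3152×10^6 N; in level flight L = W.
Dynamic pressure q = 0.5 × 0.66 × 220² = 15970 Pa.
Required CL = L/(qS) = 2.3152×10^6/(15970·395) = 0.367.
CD = 0.0217 + 0.0418 × 0.367² = 0.02733.
D = q·S·CD = 15970 × 395 × 0.02733 = 1.724×10^5 N

D = 1.72×10^5 N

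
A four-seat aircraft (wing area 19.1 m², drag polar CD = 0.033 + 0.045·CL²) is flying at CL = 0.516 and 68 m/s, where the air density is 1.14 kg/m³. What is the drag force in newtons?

D = 2260 N

CD = 0.033 + 0.045 × 0.516² = 0.04498
D = ½ρv²S·CD = ½ × 1.14 × 68² × 19.1 × 0.04498 = 2260 N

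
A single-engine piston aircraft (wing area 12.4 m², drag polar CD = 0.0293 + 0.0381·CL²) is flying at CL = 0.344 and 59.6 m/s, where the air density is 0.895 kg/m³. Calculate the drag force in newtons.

D = 666 N

CD = 0.0293 + 0.0381 × 0.344² = 0.03381
D = ½ρv²S·CD = ½ × 0.895 × 59.6² × 12.4 × 0.03381 = 666 N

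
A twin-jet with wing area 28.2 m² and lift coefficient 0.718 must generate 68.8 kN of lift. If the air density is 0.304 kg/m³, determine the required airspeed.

L = ½ρv²S·CL ⇒ v = √(2L/(ρ·S·CL))
v = √(2 × 68800 / (0.304 × 28.2 × 0.718)) = √22350 = 150 m/s

v = 150 m/s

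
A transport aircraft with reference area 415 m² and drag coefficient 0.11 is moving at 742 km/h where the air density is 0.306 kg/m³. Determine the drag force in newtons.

Convert speed: v = 742 km/h ÷ 3.6 = 206.1 m/s.
Dynamic pressure q = ½ρv² = ½ × 0.306 × 206.1² = 6500 Pa.
D = q·S·CD = 6500 × 415 × 0.11 = 2.97×10^5 N ≈ 297 kN

D = 2.97×10^5 N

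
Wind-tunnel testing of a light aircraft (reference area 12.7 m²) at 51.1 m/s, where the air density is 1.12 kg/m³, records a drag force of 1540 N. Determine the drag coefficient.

CD = 0.0829

From D = ½ρv²S·CD, rearranging gives CD = 2D/(ρv²S).
CD = 2 × 1540 / (1.12 × 51.1² × 12.7) = 0.0829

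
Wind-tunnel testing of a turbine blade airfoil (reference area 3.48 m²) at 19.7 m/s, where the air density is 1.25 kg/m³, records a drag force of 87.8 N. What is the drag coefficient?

From D = ½ρv²S·CD, rearranging gives CD = 2D/(ρv²S).
CD = 2 × 87.8 / (1.25 × 19.7² × 3.48) = 0.104

CD = 0.104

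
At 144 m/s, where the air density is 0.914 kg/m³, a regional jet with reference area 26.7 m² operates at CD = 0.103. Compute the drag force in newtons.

D = 26100 N

Dynamic pressure q = ½ρv² = ½ × 0.914 × 144² = 9476 Pa.
D = q·S·CD = 9476 × 26.7 × 0.103 = 26100 N ≈ 26.1 kN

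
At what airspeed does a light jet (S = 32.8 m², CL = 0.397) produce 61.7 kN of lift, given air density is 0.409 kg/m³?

L = ½ρv²S·CL ⇒ v = √(2L/(ρ·S·CL))
v = √(2 × 61700 / (0.409 × 32.8 × 0.397)) = √23170 = 152 m/s

v = 152 m/s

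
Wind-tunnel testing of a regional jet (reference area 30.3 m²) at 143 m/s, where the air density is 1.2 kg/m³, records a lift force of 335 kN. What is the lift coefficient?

CL = 0.901

From L = ½ρv²S·CL, rearranging gives CL = 2L/(ρv²S).
CL = 2 × 3.35×10^5 / (1.2 × 143² × 30.3) = 0.901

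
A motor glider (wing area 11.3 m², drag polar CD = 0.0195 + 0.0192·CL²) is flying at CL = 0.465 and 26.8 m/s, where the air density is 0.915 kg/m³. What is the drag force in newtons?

D = 87.8 N

CD = 0.0195 + 0.0192 × 0.465² = 0.02365
D = ½ρv²S·CD = ½ × 0.915 × 26.8² × 11.3 × 0.02365 = 87.8 N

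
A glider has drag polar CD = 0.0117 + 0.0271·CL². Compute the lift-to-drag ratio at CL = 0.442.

CD = 0.0117 + 0.0271 × 0.442² = 0.01699
L/D = CL/CD = 0.442 / 0.01699 = 26

L/D = 26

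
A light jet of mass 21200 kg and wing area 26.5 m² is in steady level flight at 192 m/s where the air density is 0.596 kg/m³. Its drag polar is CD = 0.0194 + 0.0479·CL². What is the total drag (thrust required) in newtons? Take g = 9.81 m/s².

Weight W = mg = 21200 × 9.81 = 2.0797×10^5 N; in level flight L = W.
Dynamic pressure q = 0.5 × 0.596 × 192² = 10990 Pa.
Required CL = L/(qS) = 2.0797×10^5/(10990·26.5) = 0.7144.
CD = 0.0194 + 0.0479 × 0.7144² = 0.04385.
D = q·S·CD = 10990 × 26.5 × 0.04385 = 12760 N

D = 12800 N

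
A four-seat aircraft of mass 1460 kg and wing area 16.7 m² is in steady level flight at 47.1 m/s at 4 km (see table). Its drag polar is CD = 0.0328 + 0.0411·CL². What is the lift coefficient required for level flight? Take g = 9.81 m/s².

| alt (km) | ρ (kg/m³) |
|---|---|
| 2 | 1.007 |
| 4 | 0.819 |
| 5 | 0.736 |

At 4 km, from the table: ρ = 0.819 kg/m³.
Weight W = mg = 1460 × 9.81 = 14323 N; in level flight L = W.
q = ½ρv² = ½ × 0.819 × 47.1² = 908.4 Pa.
Required CL = L/(qS) = 14323/(908.4·16.7) = 0.9441.

CL = 0.944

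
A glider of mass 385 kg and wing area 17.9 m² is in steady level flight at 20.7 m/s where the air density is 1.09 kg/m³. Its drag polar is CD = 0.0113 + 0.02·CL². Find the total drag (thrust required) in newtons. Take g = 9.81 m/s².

D = 115 N

Weight W = mg = 385 × 9.81 = 3776.9 N; in level flight L = W.
q = ½ρv² = ½ × 1.09 × 20.7² = 233.5 Pa.
CL = 2W/(ρv²S) = 2×3776.9/(1.09×20.7²×17.9) = 0.9035.
CD = 0.0113 + 0.02 × 0.9035² = 0.02763.
D = q·S·CD = 233.5 × 17.9 × 0.02763 = 115.5 N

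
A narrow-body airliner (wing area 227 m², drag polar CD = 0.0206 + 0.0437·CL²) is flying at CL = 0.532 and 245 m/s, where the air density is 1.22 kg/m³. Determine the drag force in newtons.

CD = 0.0206 + 0.0437 × 0.532² = 0.03297
D = ½ρv²S·CD = ½ × 1.22 × 245² × 227 × 0.03297 = 2.74×10^5 N

D = 2.74×10^5 N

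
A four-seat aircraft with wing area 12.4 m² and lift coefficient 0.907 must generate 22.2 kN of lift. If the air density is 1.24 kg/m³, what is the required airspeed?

v = 56.4 m/s

L = ½ρv²S·CL ⇒ v = √(2L/(ρ·S·CL))
v = √(2 × 22200 / (1.24 × 12.4 × 0.907)) = √3184 = 56.4 m/s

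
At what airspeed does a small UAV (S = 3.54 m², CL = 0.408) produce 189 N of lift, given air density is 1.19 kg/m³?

v = 14.8 m/s

L = ½ρv²S·CL ⇒ v = √(2L/(ρ·S·CL))
v = √(2 × 189 / (1.19 × 3.54 × 0.408)) = √219.9 = 14.8 m/s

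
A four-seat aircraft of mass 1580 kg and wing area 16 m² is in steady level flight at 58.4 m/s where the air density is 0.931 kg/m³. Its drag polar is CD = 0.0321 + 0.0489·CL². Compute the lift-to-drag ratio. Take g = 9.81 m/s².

In steady level flight, lift balances weight: W = mg = 1580 × 9.81 = 15500 N.
Dynamic pressure q = 0.5 × 0.931 × 58.4² = 1588 Pa.
CL = W/(q·S) = 15500 / (1588 × 16) = 0.6102.
CD = 0.0321 + 0.0489 × 0.6102² = 0.05031.
L/D = CL/CD = 0.6102 / 0.05031 = 12.1

L/D = 12.1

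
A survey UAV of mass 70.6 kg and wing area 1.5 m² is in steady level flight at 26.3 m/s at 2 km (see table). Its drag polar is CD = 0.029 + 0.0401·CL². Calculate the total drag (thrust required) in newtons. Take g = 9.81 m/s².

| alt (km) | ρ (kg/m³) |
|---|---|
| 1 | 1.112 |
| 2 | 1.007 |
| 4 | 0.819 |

D = 52 N

At 2 km, from the table: ρ = 1.007 kg/m³.
Weight W = mg = 70.6 × 9.81 = 692.59 N; in level flight L = W.
q = ½ρv² = ½ × 1.007 × 26.3² = 348.3 Pa.
Required CL = L/(qS) = 692.59/(348.3·1.5) = 1.326.
CD = 0.029 + 0.0401 × 1.326² = 0.09948.
D = q·S·CD = 348.3 × 1.5 × 0.09948 = 51.97 N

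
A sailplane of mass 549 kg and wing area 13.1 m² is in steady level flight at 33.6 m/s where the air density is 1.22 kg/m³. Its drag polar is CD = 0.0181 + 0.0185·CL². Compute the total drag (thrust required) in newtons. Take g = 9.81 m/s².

In steady level flight, lift balances weight: W = mg = 549 × 9.81 = 5385.7 N.
q = ½ρv² = ½ × 1.22 × 33.6² = 688.7 Pa.
Required CL = L/(qS) = 5385.7/(688.7·13.1) = 0.597.
CD = 0.0181 + 0.0185 × 0.597² = 0.02469.
D = q·S·CD = 688.7 × 13.1 × 0.02469 = 222.8 N

D = 223 N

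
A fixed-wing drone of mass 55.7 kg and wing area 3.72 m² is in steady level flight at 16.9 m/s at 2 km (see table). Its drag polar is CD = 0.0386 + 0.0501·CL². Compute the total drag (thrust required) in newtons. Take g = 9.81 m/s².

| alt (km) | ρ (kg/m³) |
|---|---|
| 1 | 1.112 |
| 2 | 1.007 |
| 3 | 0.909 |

D = 48.6 N

At 2 km, from the table: ρ = 1.007 kg/m³.
Weight W = mg = 55.7 × 9.81 = 546.42 N; in level flight L = W.
Dynamic pressure q = 0.5 × 1.007 × 16.9² = 143.8 Pa.
CL = 2W/(ρv²S) = 2×546.42/(1.007×16.9²×3.72) = 1.021.
CD = 0.0386 + 0.0501 × 1.021² = 0.09087.
D = q·S·CD = 143.8 × 3.72 × 0.09087 = 48.61 N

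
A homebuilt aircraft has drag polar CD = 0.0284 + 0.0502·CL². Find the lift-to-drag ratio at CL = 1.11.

L/D = 12.3

CD = 0.0284 + 0.0502 × 1.11² = 0.09025
L/D = CL/CD = 1.11 / 0.09025 = 12.3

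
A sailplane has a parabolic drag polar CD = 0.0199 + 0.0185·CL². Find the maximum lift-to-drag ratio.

(L/D)max = 26.1

For CD = CD0 + K·CL², (L/D)max occurs at CL* = √(CD0/K) and equals 1/(2√(K·CD0)).
(L/D)max = 1/(2√(0.0185 × 0.0199)) = 1/(2 × 0.01919) = 26.1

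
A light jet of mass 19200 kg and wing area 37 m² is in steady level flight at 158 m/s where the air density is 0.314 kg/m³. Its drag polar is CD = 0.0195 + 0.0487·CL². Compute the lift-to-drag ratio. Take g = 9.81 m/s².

L/D = 12.8

In steady level flight, lift balances weight: W = mg = 19200 × 9.81 = 1.8835×10^5 N.
Dynamic pressure q = 0.5 × 0.314 × 158² = 3919 Pa.
CL = W/(q·S) = 1.8835×10^5 / (3919 × 37) = 1.299.
CD = 0.0195 + 0.0487 × 1.299² = 0.1017.
L/D = CL/CD = 1.299 / 0.1017 = 12.8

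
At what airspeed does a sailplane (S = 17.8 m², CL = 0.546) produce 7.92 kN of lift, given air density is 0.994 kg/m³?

L = ½ρv²S·CL ⇒ v = √(2L/(ρ·S·CL))
v = √(2 × 7920 / (0.994 × 17.8 × 0.546)) = √1640 = 40.5 m/s

v = 40.5 m/s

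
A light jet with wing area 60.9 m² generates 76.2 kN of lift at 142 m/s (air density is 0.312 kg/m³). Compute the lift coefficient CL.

CL = 0.398

From L = ½ρv²S·CL, rearranging gives CL = 2L/(ρv²S).
CL = 2 × 76200 / (0.312 × 142² × 60.9) = 0.398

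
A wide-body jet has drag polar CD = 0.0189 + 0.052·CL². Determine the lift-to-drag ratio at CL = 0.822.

CD = 0.0189 + 0.052 × 0.822² = 0.05404
L/D = CL/CD = 0.822 / 0.05404 = 15.2

L/D = 15.2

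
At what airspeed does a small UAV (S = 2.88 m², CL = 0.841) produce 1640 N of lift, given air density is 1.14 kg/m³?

L = ½ρv²S·CL ⇒ v = √(2L/(ρ·S·CL))
v = √(2 × 1640 / (1.14 × 2.88 × 0.841)) = √1188 = 34.5 m/s

v = 34.5 m/s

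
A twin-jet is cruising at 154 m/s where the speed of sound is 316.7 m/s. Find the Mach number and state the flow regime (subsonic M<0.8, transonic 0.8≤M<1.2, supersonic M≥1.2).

M = 0.486 (subsonic)

M = v/a = 154 / 316.7 = 0.486
M = 0.486 → subsonic.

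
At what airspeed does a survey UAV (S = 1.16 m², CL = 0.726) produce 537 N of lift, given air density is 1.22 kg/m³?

L = ½ρv²S·CL ⇒ v = √(2L/(ρ·S·CL))
v = √(2 × 537 / (1.22 × 1.16 × 0.726)) = √1045 = 32.3 m/s

v = 32.3 m/s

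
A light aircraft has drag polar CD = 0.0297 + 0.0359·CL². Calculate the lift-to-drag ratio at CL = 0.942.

L/D = 15.3

CD = 0.0297 + 0.0359 × 0.942² = 0.06156
L/D = CL/CD = 0.942 / 0.06156 = 15.3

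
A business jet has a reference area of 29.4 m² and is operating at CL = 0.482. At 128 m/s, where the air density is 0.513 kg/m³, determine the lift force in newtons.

L = 59600 N

Dynamic pressure q = ½ρv² = ½ × 0.513 × 128² = 4202 Pa.
L = q·S·CL = 4202 × 29.4 × 0.482 = 59600 N ≈ 59.6 kN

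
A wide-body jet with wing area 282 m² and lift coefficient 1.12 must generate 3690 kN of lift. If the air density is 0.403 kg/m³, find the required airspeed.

L = ½ρv²S·CL ⇒ v = √(2L/(ρ·S·CL))
v = √(2 × 3.69×10^6 / (0.403 × 282 × 1.12)) = √57980 = 241 m/s

v = 241 m/s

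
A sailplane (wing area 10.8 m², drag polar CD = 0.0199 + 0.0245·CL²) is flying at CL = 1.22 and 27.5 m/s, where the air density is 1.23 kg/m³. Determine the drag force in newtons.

CD = 0.0199 + 0.0245 × 1.22² = 0.05637
D = ½ρv²S·CD = ½ × 1.23 × 27.5² × 10.8 × 0.05637 = 283 N

D = 283 N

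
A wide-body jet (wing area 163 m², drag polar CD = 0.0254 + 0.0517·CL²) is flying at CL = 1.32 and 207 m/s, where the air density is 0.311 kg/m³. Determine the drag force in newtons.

CD = 0.0254 + 0.0517 × 1.32² = 0.1155
D = ½ρv²S·CD = ½ × 0.311 × 207² × 163 × 0.1155 = 1.25×10^5 N

D = 1.25×10^5 N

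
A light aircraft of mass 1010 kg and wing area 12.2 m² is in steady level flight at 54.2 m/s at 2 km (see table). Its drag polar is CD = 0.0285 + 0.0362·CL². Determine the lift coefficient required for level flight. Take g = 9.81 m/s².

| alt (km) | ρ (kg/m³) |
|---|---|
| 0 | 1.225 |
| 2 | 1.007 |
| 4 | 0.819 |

At 2 km, from the table: ρ = 1.007 kg/m³.
In steady level flight, lift balances weight: W = mg = 1010 × 9.81 = 9908.1 N.
q = ½ρv² = ½ × 1.007 × 54.2² = 1479 Pa.
CL = 2W/(ρv²S) = 2×9908.1/(1.007×54.2²×12.2) = 0.5491.

CL = 0.549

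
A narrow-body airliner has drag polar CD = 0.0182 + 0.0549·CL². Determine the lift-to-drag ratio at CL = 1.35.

CD = 0.0182 + 0.0549 × 1.35² = 0.1183
L/D = CL/CD = 1.35 / 0.1183 = 11.4

L/D = 11.4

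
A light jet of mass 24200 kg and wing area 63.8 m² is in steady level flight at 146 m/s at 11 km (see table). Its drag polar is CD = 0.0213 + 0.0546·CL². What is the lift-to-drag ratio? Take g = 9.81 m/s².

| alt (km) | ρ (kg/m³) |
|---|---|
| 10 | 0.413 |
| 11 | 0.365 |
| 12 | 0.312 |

At 11 km, from the table: ρ = 0.365 kg/m³.
Weight W = mg = 24200 × 9.81 = 2.374×10^5 N; in level flight L = W.
Dynamic pressure q = 0.5 × 0.365 × 146² = 3890 Pa.
CL = 2W/(ρv²S) = 2×2.374×10^5/(0.365×146²×63.8) = 0.9565.
CD = 0.0213 + 0.0546 × 0.9565² = 0.07126.
L/D = CL/CD = 0.9565 / 0.07126 = 13.4

L/D = 13.4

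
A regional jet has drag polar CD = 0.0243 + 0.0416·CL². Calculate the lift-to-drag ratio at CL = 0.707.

CD = 0.0243 + 0.0416 × 0.707² = 0.04509
L/D = CL/CD = 0.707 / 0.04509 = 15.7

L/D = 15.7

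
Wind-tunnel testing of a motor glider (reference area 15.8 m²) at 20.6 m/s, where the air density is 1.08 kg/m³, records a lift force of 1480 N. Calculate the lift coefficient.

From L = ½ρv²S·CL, rearranging gives CL = 2L/(ρv²S).
CL = 2 × 1480 / (1.08 × 20.6² × 15.8) = 0.409

CL = 0.409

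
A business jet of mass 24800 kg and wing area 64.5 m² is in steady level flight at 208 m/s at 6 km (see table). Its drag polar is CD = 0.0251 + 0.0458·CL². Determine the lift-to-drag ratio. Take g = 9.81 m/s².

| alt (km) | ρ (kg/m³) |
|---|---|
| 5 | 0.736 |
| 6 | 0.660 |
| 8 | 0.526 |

L/D = 9.34

At 6 km, from the table: ρ = 0.660 kg/m³.
In steady level flight, lift balances weight: W = mg = 24800 × 9.81 = 2.4329×10^5 N.
q = ½ρv² = ½ × 0.66 × 208² = 14280 Pa.
CL = 2W/(ρv²S) = 2×2.4329×10^5/(0.66×208²×64.5) = 0.2642.
CD = 0.0251 + 0.0458 × 0.2642² = 0.0283.
L/D = CL/CD = 0.2642 / 0.0283 = 9.34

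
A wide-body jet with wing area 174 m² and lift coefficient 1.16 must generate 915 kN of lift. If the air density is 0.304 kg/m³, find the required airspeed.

v = 173 m/s

L = ½ρv²S·CL ⇒ v = √(2L/(ρ·S·CL))
v = √(2 × 9.15×10^5 / (0.304 × 174 × 1.16)) = √29820 = 173 m/s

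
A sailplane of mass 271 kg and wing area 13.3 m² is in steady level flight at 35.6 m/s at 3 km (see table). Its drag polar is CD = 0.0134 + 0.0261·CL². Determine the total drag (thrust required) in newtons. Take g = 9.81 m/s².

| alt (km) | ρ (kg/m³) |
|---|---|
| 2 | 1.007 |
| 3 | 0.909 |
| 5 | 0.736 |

D = 127 N

At 3 km, from the table: ρ = 0.909 kg/m³.
Level flight ⇒ L = W = m·g = 271 × 9.81 = 2658.5 N.
Dynamic pressure q = 0.5 × 0.909 × 35.6² = 576 Pa.
CL = 2W/(ρv²S) = 2×2658.5/(0.909×35.6²×13.3) = 0.347.
CD = 0.0134 + 0.0261 × 0.347² = 0.01654.
D = q·S·CD = 576 × 13.3 × 0.01654 = 126.7 N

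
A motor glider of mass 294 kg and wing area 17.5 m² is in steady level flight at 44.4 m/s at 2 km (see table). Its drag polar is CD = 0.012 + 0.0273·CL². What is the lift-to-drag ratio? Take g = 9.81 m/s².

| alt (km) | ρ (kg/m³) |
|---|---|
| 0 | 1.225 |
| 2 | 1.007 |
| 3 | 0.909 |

L/D = 13

At 2 km, from the table: ρ = 1.007 kg/m³.
In steady level flight, lift balances weight: W = mg = 294 × 9.81 = 2884.1 N.
q = ½ρv² = ½ × 1.007 × 44.4² = 992.6 Pa.
Required CL = L/(qS) = 2884.1/(992.6·17.5) = 0.166.
CD = 0.012 + 0.0273 × 0.166² = 0.01275.
L/D = CL/CD = 0.166 / 0.01275 = 13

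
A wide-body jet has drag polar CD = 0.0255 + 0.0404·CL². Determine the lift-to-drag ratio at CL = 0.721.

L/D = 15.5

CD = 0.0255 + 0.0404 × 0.721² = 0.0465
L/D = CL/CD = 0.721 / 0.0465 = 15.5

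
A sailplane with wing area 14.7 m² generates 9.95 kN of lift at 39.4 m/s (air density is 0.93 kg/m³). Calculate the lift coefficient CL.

From L = ½ρv²S·CL, rearranging gives CL = 2L/(ρv²S).
CL = 2 × 9950 / (0.93 × 39.4² × 14.7) = 0.938

CL = 0.938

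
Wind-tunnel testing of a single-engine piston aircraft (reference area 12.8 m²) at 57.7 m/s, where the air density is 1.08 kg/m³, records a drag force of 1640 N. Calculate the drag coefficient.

From D = ½ρv²S·CD, rearranging gives CD = 2D/(ρv²S).
CD = 2 × 1640 / (1.08 × 57.7² × 12.8) = 0.0713

CD = 0.0713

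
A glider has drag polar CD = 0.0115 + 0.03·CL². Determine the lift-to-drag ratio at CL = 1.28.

L/D = 21.1

CD = 0.0115 + 0.03 × 1.28² = 0.06065
L/D = CL/CD = 1.28 / 0.06065 = 21.1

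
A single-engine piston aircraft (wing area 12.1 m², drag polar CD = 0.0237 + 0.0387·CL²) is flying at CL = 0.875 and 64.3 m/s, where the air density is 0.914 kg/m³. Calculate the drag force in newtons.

D = 1220 N

CD = 0.0237 + 0.0387 × 0.875² = 0.05333
D = ½ρv²S·CD = ½ × 0.914 × 64.3² × 12.1 × 0.05333 = 1220 N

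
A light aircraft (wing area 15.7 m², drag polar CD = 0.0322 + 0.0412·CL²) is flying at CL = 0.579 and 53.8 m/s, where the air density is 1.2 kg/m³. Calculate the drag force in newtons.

D = 1250 N

CD = 0.0322 + 0.0412 × 0.579² = 0.04601
D = ½ρv²S·CD = ½ × 1.2 × 53.8² × 15.7 × 0.04601 = 1250 N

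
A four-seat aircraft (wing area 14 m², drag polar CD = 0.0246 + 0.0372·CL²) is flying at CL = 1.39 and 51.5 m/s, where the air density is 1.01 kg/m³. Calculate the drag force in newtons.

CD = 0.0246 + 0.0372 × 1.39² = 0.09647
D = ½ρv²S·CD = ½ × 1.01 × 51.5² × 14 × 0.09647 = 1810 N

D = 1810 N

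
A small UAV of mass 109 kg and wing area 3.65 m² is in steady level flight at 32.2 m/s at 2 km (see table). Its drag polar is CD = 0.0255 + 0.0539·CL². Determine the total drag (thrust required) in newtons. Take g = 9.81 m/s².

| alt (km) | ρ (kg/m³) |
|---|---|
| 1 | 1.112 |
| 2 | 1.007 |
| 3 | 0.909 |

D = 80.9 N

At 2 km, from the table: ρ = 1.007 kg/m³.
Level flight ⇒ L = W = m·g = 109 × 9.81 = 1069.3 N.
Dynamic pressure q = 0.5 × 1.007 × 32.2² = 522 Pa.
CL = W/(q·S) = 1069.3 / (522 × 3.65) = 0.5612.
CD = 0.0255 + 0.0539 × 0.5612² = 0.04247.
D = q·S·CD = 522 × 3.65 × 0.04247 = 80.93 N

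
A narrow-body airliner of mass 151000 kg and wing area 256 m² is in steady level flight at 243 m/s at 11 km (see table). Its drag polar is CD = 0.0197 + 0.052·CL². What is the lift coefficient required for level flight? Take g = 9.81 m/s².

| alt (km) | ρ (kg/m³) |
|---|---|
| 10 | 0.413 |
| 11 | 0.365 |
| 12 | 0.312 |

CL = 0.537

At 11 km, from the table: ρ = 0.365 kg/m³.
In steady level flight, lift balances weight: W = mg = 151000 × 9.81 = 1.4813×10^6 N.
q = ½ρv² = ½ × 0.365 × 243² = 10780 Pa.
CL = W/(q·S) = 1.4813×10^6 / (10780 × 256) = 0.5369.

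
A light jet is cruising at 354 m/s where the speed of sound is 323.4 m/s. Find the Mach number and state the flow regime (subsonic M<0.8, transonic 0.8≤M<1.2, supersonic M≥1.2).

M = v/a = 354 / 323.4 = 1.09
M = 1.09 → transonic.

M = 1.09 (transonic)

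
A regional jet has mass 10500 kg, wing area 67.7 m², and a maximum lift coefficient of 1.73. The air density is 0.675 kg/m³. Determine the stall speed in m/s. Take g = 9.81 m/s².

V_stall = 51 m/s

At stall, lift equals weight: L = W = m·g = 10500 × 9.81 = 1.03×10^5 N.
From L = ½ρV²S·CL,max = W: V_stall = √(2W/(ρSCL,max)) = √(2·1.03×10^5/(0.675·67.7·1.73))
V_stall = √2606 = 51 m/s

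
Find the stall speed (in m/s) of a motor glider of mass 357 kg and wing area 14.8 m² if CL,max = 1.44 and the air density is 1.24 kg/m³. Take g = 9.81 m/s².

V_stall = 16.3 m/s

Weight W = mg = 357 × 9.81 = 3502 N.
V_stall = √(2W/(ρ·S·CL,max)) = √(2 × 3502 / (1.24 × 14.8 × 1.44))
V_stall = √265 = 16.3 m/s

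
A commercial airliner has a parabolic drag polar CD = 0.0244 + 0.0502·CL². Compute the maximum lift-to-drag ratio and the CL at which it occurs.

(L/D)max = 14.3, at CL = 0.697

For CD = CD0 + K·CL², (L/D)max occurs at CL* = √(CD0/K) and equals 1/(2√(K·CD0)).
(L/D)max = 1/(2√(0.0502 × 0.0244)) = 1/(2 × 0.035) = 14.3
CL* = √(0.0244/0.0502) = 0.697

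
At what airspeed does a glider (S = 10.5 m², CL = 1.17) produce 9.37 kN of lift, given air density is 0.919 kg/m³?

v = 40.7 m/s

L = ½ρv²S·CL ⇒ v = √(2L/(ρ·S·CL))
v = √(2 × 9370 / (0.919 × 10.5 × 1.17)) = √1660 = 40.7 m/s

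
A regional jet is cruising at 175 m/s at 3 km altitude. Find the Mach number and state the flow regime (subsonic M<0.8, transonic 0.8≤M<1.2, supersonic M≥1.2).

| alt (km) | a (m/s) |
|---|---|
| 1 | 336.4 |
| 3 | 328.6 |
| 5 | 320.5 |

At 3 km, from the table: a = 328.6 m/s.
M = v/a = 175 / 328.6 = 0.533
M = 0.533 → subsonic.

M = 0.533 (subsonic)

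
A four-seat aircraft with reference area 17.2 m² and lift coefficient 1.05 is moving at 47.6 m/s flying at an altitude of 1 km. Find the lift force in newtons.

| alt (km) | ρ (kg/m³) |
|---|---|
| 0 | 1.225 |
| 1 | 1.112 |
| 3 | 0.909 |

At 1 km, from the table: ρ = 1.112 kg/m³.
Dynamic pressure q = ½ρv² = ½ × 1.112 × 47.6² = 1260 Pa.
L = q·S·CL = 1260 × 17.2 × 1.05 = 22800 N ≈ 22.8 kN

L = 22800 N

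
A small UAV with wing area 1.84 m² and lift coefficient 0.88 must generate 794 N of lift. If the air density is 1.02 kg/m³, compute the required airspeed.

L = ½ρv²S·CL ⇒ v = √(2L/(ρ·S·CL))
v = √(2 × 794 / (1.02 × 1.84 × 0.88)) = √961.5 = 31 m/s

v = 31 m/s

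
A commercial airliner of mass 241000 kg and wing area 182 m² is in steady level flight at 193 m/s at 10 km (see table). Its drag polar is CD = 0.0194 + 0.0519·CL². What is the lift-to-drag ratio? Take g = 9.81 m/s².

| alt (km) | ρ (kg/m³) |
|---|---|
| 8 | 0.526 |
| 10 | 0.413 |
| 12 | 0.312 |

L/D = 10.1

At 10 km, from the table: ρ = 0.413 kg/m³.
Level flight ⇒ L = W = m·g = 241000 × 9.81 = 2.3642×10^6 N.
q = ½ρv² = ½ × 0.413 × 193² = 7692 Pa.
CL = W/(q·S) = 2.3642×10^6 / (7692 × 182) = 1.689.
CD = 0.0194 + 0.0519 × 1.689² = 0.1674.
L/D = CL/CD = 1.689 / 0.1674 = 10.1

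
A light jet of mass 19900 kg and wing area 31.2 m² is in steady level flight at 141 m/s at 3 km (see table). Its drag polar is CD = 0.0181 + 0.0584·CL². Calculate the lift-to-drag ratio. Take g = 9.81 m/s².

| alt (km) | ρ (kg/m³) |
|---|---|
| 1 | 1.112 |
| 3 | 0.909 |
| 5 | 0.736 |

At 3 km, from the table: ρ = 0.909 kg/m³.
Level flight ⇒ L = W = m·g = 19900 × 9.81 = 1.9522×10^5 N.
q = ½ρv² = ½ × 0.909 × 141² = 9036 Pa.
CL = W/(q·S) = 1.9522×10^5 / (9036 × 31.2) = 0.6925.
CD = 0.0181 + 0.0584 × 0.6925² = 0.0461.
L/D = CL/CD = 0.6925 / 0.0461 = 15

L/D = 15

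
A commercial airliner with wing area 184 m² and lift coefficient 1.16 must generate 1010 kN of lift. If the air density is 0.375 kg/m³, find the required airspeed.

v = 159 m/s

L = ½ρv²S·CL ⇒ v = √(2L/(ρ·S·CL))
v = √(2 × 1.01×10^6 / (0.375 × 184 × 1.16)) = √25240 = 159 m/s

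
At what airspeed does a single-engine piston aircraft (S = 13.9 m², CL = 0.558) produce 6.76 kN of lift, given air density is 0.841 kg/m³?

v = 45.5 m/s

L = ½ρv²S·CL ⇒ v = √(2L/(ρ·S·CL))
v = √(2 × 6760 / (0.841 × 13.9 × 0.558)) = √2073 = 45.5 m/s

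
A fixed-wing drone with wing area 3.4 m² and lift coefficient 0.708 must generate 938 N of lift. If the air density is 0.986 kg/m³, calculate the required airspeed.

L = ½ρv²S·CL ⇒ v = √(2L/(ρ·S·CL))
v = √(2 × 938 / (0.986 × 3.4 × 0.708)) = √790.4 = 28.1 m/s

v = 28.1 m/s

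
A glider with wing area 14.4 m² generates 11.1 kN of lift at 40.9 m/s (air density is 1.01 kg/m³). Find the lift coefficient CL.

CL = 0.912

From L = ½ρv²S·CL, rearranging gives CL = 2L/(ρv²S).
CL = 2 × 11100 / (1.01 × 40.9² × 14.4) = 0.912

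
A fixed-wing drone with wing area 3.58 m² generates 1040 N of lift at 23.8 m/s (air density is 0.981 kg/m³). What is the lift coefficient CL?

CL = 1.05

From L = ½ρv²S·CL, rearranging gives CL = 2L/(ρv²S).
CL = 2 × 1040 / (0.981 × 23.8² × 3.58) = 1.05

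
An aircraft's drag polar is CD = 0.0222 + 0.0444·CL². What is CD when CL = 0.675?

CD = 0.0222 + 0.0444 × 0.675² = 0.0222 + 0.02023 = 0.0424

CD = 0.0424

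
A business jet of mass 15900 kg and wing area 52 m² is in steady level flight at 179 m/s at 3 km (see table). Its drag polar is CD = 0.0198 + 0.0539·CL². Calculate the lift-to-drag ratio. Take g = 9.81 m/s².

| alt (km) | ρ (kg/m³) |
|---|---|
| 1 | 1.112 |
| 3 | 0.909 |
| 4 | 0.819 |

L/D = 9.33

At 3 km, from the table: ρ = 0.909 kg/m³.
In steady level flight, lift balances weight: W = mg = 15900 × 9.81 = 1.5598×10^5 N.
Dynamic pressure q = 0.5 × 0.909 × 179² = 14560 Pa.
CL = 2W/(ρv²S) = 2×1.5598×10^5/(0.909×179²×52) = 0.206.
CD = 0.0198 + 0.0539 × 0.206² = 0.02209.
L/D = CL/CD = 0.206 / 0.02209 = 9.33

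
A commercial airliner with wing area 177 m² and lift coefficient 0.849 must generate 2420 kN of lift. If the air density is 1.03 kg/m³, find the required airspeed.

v = 177 m/s

L = ½ρv²S·CL ⇒ v = √(2L/(ρ·S·CL))
v = √(2 × 2.42×10^6 / (1.03 × 177 × 0.849)) = √31270 = 177 m/s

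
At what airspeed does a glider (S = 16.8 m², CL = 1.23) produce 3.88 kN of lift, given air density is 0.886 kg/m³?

L = ½ρv²S·CL ⇒ v = √(2L/(ρ·S·CL))
v = √(2 × 3880 / (0.886 × 16.8 × 1.23)) = √423.9 = 20.6 m/s

v = 20.6 m/s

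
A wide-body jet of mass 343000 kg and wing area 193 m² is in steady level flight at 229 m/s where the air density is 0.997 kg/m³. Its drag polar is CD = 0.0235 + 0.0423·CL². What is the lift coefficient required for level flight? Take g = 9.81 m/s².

In steady level flight, lift balances weight: W = mg = 343000 × 9.81 = 3.3648×10^6 N.
q = ½ρv² = ½ × 0.997 × 229² = 26140 Pa.
Required CL = L/(qS) = 3.3648×10^6/(26140·193) = 0.6669.

CL = 0.667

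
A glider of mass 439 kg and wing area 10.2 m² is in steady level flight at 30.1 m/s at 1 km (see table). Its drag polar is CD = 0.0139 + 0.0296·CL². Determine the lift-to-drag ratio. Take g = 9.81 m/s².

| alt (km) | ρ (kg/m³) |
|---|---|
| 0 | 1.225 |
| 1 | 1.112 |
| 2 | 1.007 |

At 1 km, from the table: ρ = 1.112 kg/m³.
Weight W = mg = 439 × 9.81 = 4306.6 N; in level flight L = W.
q = ½ρv² = ½ × 1.112 × 30.1² = 503.7 Pa.
CL = W/(q·S) = 4306.6 / (503.7 × 10.2) = 0.8382.
CD = 0.0139 + 0.0296 × 0.8382² = 0.03469.
L/D = CL/CD = 0.8382 / 0.03469 = 24.2

L/D = 24.2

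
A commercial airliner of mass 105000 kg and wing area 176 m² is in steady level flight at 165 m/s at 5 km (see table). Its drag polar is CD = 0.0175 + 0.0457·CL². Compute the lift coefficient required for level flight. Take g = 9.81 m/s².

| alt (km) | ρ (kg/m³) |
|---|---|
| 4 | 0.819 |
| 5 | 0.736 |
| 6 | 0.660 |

CL = 0.584

At 5 km, from the table: ρ = 0.736 kg/m³.
Weight W = mg = 105000 × 9.81 = 1.03×10^6 N; in level flight L = W.
q = ½ρv² = ½ × 0.736 × 165² = 10020 Pa.
CL = 2W/(ρv²S) = 2×1.03×10^6/(0.736×165²×176) = 0.5842.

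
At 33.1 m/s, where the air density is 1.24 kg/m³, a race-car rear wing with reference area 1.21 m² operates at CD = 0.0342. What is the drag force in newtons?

D = ½ρv²S·CD = ½ × 1.24 × 33.1² × 1.21 × 0.0342 = 28.1 N

D = 28.1 N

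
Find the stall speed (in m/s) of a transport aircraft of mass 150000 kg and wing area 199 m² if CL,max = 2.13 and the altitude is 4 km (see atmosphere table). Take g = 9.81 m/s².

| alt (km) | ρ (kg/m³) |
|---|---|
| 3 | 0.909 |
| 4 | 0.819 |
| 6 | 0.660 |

V_stall = 92.1 m/s

At 4 km, from the table: ρ = 0.819 kg/m³.
Stall occurs when L = W at CL,max. W = mg = 150000 × 9.81 = 1.472×10^6 N.
From L = ½ρV²S·CL,max = W: V_stall = √(2W/(ρSCL,max)) = √(2·1.472×10^6/(0.819·199·2.13))
V_stall = √8478 = 92.1 m/s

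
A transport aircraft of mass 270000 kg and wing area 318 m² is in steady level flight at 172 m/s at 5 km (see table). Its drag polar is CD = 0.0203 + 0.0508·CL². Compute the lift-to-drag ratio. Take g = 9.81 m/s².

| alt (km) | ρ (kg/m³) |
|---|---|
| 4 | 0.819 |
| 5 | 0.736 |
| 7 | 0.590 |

At 5 km, from the table: ρ = 0.736 kg/m³.
Weight W = mg = 270000 × 9.81 = 2.6487×10^6 N; in level flight L = W.
Dynamic pressure q = 0.5 × 0.736 × 172² = 10890 Pa.
CL = W/(q·S) = 2.6487×10^6 / (10890 × 318) = 0.7651.
CD = 0.0203 + 0.0508 × 0.7651² = 0.05003.
L/D = CL/CD = 0.7651 / 0.05003 = 15.3

L/D = 15.3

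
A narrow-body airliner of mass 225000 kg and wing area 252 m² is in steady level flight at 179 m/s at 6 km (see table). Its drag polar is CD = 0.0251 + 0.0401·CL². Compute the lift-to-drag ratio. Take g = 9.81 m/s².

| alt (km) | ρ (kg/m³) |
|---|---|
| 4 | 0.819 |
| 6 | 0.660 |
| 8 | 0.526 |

L/D = 15.7

At 6 km, from the table: ρ = 0.660 kg/m³.
In steady level flight, lift balances weight: W = mg = 225000 × 9.81 = 2.2072×10^6 N.
q = ½ρv² = ½ × 0.66 × 179² = 10570 Pa.
CL = 2W/(ρv²S) = 2×2.2072×10^6/(0.66×179²×252) = 0.8284.
CD = 0.0251 + 0.0401 × 0.8284² = 0.05262.
L/D = CL/CD = 0.8284 / 0.05262 = 15.7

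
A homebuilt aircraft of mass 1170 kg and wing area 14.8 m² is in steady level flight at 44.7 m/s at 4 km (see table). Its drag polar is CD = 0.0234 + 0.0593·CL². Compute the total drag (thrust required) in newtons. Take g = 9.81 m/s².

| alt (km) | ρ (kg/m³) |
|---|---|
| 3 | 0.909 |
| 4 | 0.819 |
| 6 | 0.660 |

At 4 km, from the table: ρ = 0.819 kg/m³.
In steady level flight, lift balances weight: W = mg = 1170 × 9.81 = 11478 N.
q = ½ρv² = ½ × 0.819 × 44.7² = 818.2 Pa.
CL = 2W/(ρv²S) = 2×11478/(0.819×44.7²×14.8) = 0.9478.
CD = 0.0234 + 0.0593 × 0.9478² = 0.07667.
D = q·S·CD = 818.2 × 14.8 × 0.07667 = 928.5 N

D = 928 N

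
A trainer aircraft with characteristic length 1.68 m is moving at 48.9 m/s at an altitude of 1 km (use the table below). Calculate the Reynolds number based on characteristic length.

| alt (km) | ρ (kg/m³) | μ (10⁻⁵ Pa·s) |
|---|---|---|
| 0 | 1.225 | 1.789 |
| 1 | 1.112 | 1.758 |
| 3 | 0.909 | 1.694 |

At 1 km, from the table: ρ = 1.112 kg/m³, μ = 1.758×10⁻⁵ Pa·s.
Re = ρ·v·c/μ = 1.112 × 48.9 × 1.68 / (1.758×10⁻⁵) = 5.2×10^6

Re = 5.2×10^6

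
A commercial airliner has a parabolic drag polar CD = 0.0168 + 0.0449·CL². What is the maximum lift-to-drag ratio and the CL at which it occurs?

(L/D)max = 18.2, at CL = 0.612

For CD = CD0 + K·CL², (L/D)max occurs at CL* = √(CD0/K) and equals 1/(2√(K·CD0)).
(L/D)max = 1/(2√(0.0449 × 0.0168)) = 1/(2 × 0.02746) = 18.2
CL* = √(0.0168/0.0449) = 0.612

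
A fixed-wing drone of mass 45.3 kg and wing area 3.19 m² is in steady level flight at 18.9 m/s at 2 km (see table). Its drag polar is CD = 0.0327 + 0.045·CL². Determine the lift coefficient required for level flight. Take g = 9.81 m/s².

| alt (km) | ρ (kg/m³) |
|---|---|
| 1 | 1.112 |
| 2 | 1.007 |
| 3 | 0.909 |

At 2 km, from the table: ρ = 1.007 kg/m³.
In steady level flight, lift balances weight: W = mg = 45.3 × 9.81 = 444.39 N.
q = ½ρv² = ½ × 1.007 × 18.9² = 179.9 Pa.
CL = 2W/(ρv²S) = 2×444.39/(1.007×18.9²×3.19) = 0.7746.

CL = 0.775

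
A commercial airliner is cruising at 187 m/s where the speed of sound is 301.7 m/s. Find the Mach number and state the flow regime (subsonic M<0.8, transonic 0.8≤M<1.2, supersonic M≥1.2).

M = 0.62 (subsonic)

M = v/a = 187 / 301.7 = 0.62
M = 0.62 → subsonic.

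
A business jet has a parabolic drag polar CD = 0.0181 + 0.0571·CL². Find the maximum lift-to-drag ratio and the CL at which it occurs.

(L/D)max = 15.6, at CL = 0.563

For CD = CD0 + K·CL², (L/D)max occurs at CL* = √(CD0/K) and equals 1/(2√(K·CD0)).
(L/D)max = 1/(2√(0.0571 × 0.0181)) = 1/(2 × 0.03215) = 15.6
CL* = √(0.0181/0.0571) = 0.563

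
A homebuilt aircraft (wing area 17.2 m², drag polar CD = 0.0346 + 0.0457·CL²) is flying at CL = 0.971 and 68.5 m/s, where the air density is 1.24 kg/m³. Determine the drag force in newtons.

D = 3890 N

CD = 0.0346 + 0.0457 × 0.971² = 0.07769
D = ½ρv²S·CD = ½ × 1.24 × 68.5² × 17.2 × 0.07769 = 3890 N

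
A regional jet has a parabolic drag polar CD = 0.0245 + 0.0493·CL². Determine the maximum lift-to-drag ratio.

(L/D)max = 14.4

For CD = CD0 + K·CL², (L/D)max occurs at CL* = √(CD0/K) and equals 1/(2√(K·CD0)).
(L/D)max = 1/(2√(0.0493 × 0.0245)) = 1/(2 × 0.03475) = 14.4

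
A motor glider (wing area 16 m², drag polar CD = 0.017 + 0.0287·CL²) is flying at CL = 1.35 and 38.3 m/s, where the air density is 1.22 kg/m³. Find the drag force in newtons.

D = 992 N

CD = 0.017 + 0.0287 × 1.35² = 0.06931
D = ½ρv²S·CD = ½ × 1.22 × 38.3² × 16 × 0.06931 = 992 N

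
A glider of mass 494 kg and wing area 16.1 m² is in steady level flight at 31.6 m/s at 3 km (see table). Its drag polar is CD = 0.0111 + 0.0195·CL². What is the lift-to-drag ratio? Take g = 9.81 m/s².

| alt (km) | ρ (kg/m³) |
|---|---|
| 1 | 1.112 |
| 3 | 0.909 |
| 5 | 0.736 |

At 3 km, from the table: ρ = 0.909 kg/m³.
In steady level flight, lift balances weight: W = mg = 494 × 9.81 = 4846.1 N.
Dynamic pressure q = 0.5 × 0.909 × 31.6² = 453.8 Pa.
CL = W/(q·S) = 4846.1 / (453.8 × 16.1) = 0.6632.
CD = 0.0111 + 0.0195 × 0.6632² = 0.01968.
L/D = CL/CD = 0.6632 / 0.01968 = 33.7

L/D = 33.7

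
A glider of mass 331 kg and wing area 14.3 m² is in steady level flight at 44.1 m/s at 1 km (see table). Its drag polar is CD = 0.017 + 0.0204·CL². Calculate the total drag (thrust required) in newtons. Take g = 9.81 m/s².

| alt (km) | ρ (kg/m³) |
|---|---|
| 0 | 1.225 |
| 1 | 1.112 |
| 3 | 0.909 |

D = 277 N

At 1 km, from the table: ρ = 1.112 kg/m³.
Weight W = mg = 331 × 9.81 = 3247.1 N; in level flight L = W.
Dynamic pressure q = 0.5 × 1.112 × 44.1² = 1081 Pa.
CL = 2W/(ρv²S) = 2×3247.1/(1.112×44.1²×14.3) = 0.21.
CD = 0.017 + 0.0204 × 0.21² = 0.0179.
D = q·S·CD = 1081 × 14.3 × 0.0179 = 276.8 N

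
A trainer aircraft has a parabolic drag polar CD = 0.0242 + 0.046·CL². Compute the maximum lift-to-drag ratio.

For CD = CD0 + K·CL², (L/D)max occurs at CL* = √(CD0/K) and equals 1/(2√(K·CD0)).
(L/D)max = 1/(2√(0.046 × 0.0242)) = 1/(2 × 0.03336) = 15

(L/D)max = 15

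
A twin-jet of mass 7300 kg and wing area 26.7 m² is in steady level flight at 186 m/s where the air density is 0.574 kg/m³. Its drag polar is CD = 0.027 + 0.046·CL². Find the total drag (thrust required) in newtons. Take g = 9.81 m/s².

Weight W = mg = 7300 × 9.81 = 71613 N; in level flight L = W.
q = ½ρv² = ½ × 0.574 × 186² = 9929 Pa.
CL = W/(q·S) = 71613 / (9929 × 26.7) = 0.2701.
CD = 0.027 + 0.046 × 0.2701² = 0.03036.
D = q·S·CD = 9929 × 26.7 × 0.03036 = 8048 N

D = 8050 N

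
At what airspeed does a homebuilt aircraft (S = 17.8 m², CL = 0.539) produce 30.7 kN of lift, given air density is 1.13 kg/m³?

L = ½ρv²S·CL ⇒ v = √(2L/(ρ·S·CL))
v = √(2 × 30700 / (1.13 × 17.8 × 0.539)) = √5663 = 75.3 m/s

v = 75.3 m/s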